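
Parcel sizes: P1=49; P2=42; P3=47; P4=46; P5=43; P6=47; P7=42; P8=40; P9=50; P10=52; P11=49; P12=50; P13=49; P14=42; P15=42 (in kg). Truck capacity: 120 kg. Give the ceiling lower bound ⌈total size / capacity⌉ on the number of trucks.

6

Total size = 49 + 42 + 47 + 46 + 43 + 47 + 42 + 40 + 50 + 52 + 49 + 50 + 49 + 42 + 42 = 690 kg.
⌈690 / 120⌉ = 6.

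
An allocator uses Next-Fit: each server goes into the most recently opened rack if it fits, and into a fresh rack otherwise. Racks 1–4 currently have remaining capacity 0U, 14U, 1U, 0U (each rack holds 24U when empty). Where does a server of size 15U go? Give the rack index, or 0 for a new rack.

0

Next-Fit only looks at rack 4, which has 0U free.
15U does not fit, so a new rack is opened.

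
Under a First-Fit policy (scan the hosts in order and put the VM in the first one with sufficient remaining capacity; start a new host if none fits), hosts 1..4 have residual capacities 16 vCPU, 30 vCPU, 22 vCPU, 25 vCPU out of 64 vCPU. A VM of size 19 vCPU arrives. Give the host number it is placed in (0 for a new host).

2

Hosts with room: host 2 (30 vCPU), host 3 (22 vCPU), host 4 (25 vCPU).
The first with room is host 2.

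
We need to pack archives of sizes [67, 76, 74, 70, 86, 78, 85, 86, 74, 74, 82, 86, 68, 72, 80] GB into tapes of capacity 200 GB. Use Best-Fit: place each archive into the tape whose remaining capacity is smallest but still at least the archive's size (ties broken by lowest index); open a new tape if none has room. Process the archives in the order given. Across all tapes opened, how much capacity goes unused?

442

Put 67 GB in tape 1; 133 GB remain.
Put 76 GB in tape 1; 57 GB remain.
Put 74 GB in tape 2; 126 GB remain.
Put 70 GB in tape 2; 56 GB remain.
Put 86 GB in tape 3; 114 GB remain.
Put 78 GB in tape 3; 36 GB remain.
Put 85 GB in tape 4; 115 GB remain.
Put 86 GB in tape 4; 29 GB remain.
Put 74 GB in tape 5; 126 GB remain.
Put 74 GB in tape 5; 52 GB remain.
Put 82 GB in tape 6; 118 GB remain.
Put 86 GB in tape 6; 32 GB remain.
Put 68 GB in tape 7; 132 GB remain.
Put 72 GB in tape 7; 60 GB remain.
Put 80 GB in tape 8; 120 GB remain.
8 tapes × 200 GB = 1600 GB; used 1158 GB; unused 442 GB.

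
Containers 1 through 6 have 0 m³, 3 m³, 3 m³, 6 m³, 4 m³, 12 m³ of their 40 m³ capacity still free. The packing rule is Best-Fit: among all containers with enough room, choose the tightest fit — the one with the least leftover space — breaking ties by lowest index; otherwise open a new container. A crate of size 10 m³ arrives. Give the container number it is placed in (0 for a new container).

Containers with room: container 6 (12 m³).
Tightest fit is container 6 with 12 m³ free.

6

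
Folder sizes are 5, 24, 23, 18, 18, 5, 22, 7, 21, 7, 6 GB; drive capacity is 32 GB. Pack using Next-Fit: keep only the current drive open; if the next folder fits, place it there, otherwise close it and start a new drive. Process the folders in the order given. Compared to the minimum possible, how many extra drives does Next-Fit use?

1

Next-Fit: [5,24] [23] [18] [18,5] [22,7] [21,7] [6] → 7 drives.
6 folders exceed 16 GB (half the capacity), and no two of those can share a drive, so at least 6 drives are needed.
An optimal packing achieves that bound: [24,7] [23,7] [22,6] [21,5,5] [18] [18] → 6 drives.
Excess: 7 − 6 = 1.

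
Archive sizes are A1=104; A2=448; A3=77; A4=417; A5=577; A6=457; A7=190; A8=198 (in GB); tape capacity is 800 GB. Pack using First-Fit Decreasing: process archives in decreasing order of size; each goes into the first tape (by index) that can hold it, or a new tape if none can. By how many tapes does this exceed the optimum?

0

First-Fit Decreasing: [577,198] [457,190,104] [448,77] [417] → 4 tapes.
Total size 2468 GB; any packing needs at least ⌈2468/800⌉ = 4 tapes.
So 4 is already optimal.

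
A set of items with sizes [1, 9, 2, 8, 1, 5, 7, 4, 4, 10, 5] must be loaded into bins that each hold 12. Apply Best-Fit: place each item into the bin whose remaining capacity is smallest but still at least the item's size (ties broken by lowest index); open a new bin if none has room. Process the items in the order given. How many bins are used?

bin 1: place 1, 11 left
bin 1: place 9, 2 left
bin 1: place 2, 0 left
bin 2: place 8, 4 left
bin 2: place 1, 3 left
bin 3: place 5, 7 left
bin 3: place 7, 0 left
bin 4: place 4, 8 left
bin 4: place 4, 4 left
bin 5: place 10, 2 left
bin 6: place 5, 7 left
Final bins: [1,9,2] [8,1] [5,7] [4,4] [10] [5].

6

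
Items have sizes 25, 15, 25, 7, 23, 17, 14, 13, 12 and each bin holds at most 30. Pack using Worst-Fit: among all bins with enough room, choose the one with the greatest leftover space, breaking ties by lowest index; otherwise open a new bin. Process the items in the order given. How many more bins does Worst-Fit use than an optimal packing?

0

Worst-Fit: [25] [15,7] [25] [23] [17,12] [14,13] → 6 bins.
Total size 151; any packing needs at least ⌈151/30⌉ = 6 bins.
So 6 is already optimal.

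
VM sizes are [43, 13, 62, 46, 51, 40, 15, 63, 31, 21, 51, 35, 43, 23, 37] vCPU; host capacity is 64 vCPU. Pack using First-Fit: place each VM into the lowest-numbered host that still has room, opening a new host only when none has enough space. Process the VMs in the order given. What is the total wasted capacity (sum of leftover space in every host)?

130

43 vCPU → host 1 (remaining 21 vCPU)
13 vCPU → host 1 (remaining 8 vCPU)
62 vCPU → host 2 (remaining 2 vCPU)
46 vCPU → host 3 (remaining 18 vCPU)
51 vCPU → host 4 (remaining 13 vCPU)
40 vCPU → host 5 (remaining 24 vCPU)
15 vCPU → host 3 (remaining 3 vCPU)
63 vCPU → host 6 (remaining 1 vCPU)
31 vCPU → host 7 (remaining 33 vCPU)
21 vCPU → host 5 (remaining 3 vCPU)
51 vCPU → host 8 (remaining 13 vCPU)
35 vCPU → host 9 (remaining 29 vCPU)
43 vCPU → host 10 (remaining 21 vCPU)
23 vCPU → host 7 (remaining 10 vCPU)
37 vCPU → host 11 (remaining 27 vCPU)
11 hosts × 64 vCPU = 704 vCPU; used 574 vCPU; unused 130 vCPU.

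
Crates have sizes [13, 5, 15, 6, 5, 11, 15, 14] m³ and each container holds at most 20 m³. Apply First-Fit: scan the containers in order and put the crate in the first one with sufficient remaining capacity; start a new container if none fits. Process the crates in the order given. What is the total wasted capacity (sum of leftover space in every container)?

16

13 m³ → container 1 (remaining 7 m³)
5 m³ → container 1 (remaining 2 m³)
15 m³ → container 2 (remaining 5 m³)
6 m³ → container 3 (remaining 14 m³)
5 m³ → container 2 (remaining 0 m³)
11 m³ → container 3 (remaining 3 m³)
15 m³ → container 4 (remaining 5 m³)
14 m³ → container 5 (remaining 6 m³)
5 containers × 20 m³ = 100 m³; used 84 m³; unused 16 m³.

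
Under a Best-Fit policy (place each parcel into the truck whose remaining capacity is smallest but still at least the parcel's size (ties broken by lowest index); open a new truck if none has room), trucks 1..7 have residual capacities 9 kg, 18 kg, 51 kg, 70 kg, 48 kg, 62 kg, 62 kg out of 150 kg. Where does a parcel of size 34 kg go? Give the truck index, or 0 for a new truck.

5

Trucks with room: truck 3 (51 kg), truck 4 (70 kg), truck 5 (48 kg), truck 6 (62 kg), truck 7 (62 kg).
Tightest fit is truck 5 with 48 kg free.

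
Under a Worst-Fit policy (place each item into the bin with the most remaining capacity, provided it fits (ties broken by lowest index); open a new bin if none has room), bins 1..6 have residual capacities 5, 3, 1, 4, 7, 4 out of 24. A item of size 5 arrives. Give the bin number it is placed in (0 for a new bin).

Bins with room: bin 1 (5), bin 5 (7).
Most room is bin 5 with 7 free.

5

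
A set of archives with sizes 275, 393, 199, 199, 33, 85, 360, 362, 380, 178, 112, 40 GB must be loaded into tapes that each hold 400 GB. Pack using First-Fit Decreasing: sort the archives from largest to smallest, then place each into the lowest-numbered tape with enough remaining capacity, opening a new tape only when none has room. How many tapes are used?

Sorted descending: 393, 380, 362, 360, 275, 199, 199, 178, 112, 85, 40, 33.
393 GB → tape 1 (remaining 7 GB)
380 GB → tape 2 (remaining 20 GB)
362 GB → tape 3 (remaining 38 GB)
360 GB → tape 4 (remaining 40 GB)
275 GB → tape 5 (remaining 125 GB)
199 GB → tape 6 (remaining 201 GB)
199 GB → tape 6 (remaining 2 GB)
178 GB → tape 7 (remaining 222 GB)
112 GB → tape 5 (remaining 13 GB)
85 GB → tape 7 (remaining 137 GB)
40 GB → tape 4 (remaining 0 GB)
33 GB → tape 3 (remaining 5 GB)

7 tapes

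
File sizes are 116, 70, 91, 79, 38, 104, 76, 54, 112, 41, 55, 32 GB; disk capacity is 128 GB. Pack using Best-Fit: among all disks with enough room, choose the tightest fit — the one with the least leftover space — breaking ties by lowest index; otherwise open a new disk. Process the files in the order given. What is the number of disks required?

8 disks

disk 1: place 116 GB, 12 GB left
disk 2: place 70 GB, 58 GB left
disk 3: place 91 GB, 37 GB left
disk 4: place 79 GB, 49 GB left
disk 4: place 38 GB, 11 GB left
disk 5: place 104 GB, 24 GB left
disk 6: place 76 GB, 52 GB left
disk 2: place 54 GB, 4 GB left
disk 7: place 112 GB, 16 GB left
disk 6: place 41 GB, 11 GB left
disk 8: place 55 GB, 73 GB left
disk 3: place 32 GB, 5 GB left
Final disks: [116] [70,54] [91,32] [79,38] [104] [76,41] [112] [55].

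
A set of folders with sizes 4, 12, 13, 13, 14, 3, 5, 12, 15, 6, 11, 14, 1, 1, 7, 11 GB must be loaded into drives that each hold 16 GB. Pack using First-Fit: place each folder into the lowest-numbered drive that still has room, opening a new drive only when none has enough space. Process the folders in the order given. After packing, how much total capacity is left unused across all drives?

4 GB → drive 1 (remaining 12 GB)
12 GB → drive 1 (remaining 0 GB)
13 GB → drive 2 (remaining 3 GB)
13 GB → drive 3 (remaining 3 GB)
14 GB → drive 4 (remaining 2 GB)
3 GB → drive 2 (remaining 0 GB)
5 GB → drive 5 (remaining 11 GB)
12 GB → drive 6 (remaining 4 GB)
15 GB → drive 7 (remaining 1 GB)
6 GB → drive 5 (remaining 5 GB)
11 GB → drive 8 (remaining 5 GB)
14 GB → drive 9 (remaining 2 GB)
1 GB → drive 3 (remaining 2 GB)
1 GB → drive 3 (remaining 1 GB)
7 GB → drive 10 (remaining 9 GB)
11 GB → drive 11 (remaining 5 GB)
11 drives × 16 GB = 176 GB; used 142 GB; unused 34 GB.

34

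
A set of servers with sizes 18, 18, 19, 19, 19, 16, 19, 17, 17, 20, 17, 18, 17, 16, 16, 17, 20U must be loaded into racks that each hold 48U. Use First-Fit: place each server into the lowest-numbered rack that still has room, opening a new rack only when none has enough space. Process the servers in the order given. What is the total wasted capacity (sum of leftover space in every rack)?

129

18U → rack 1 (remaining 30U)
18U → rack 1 (remaining 12U)
19U → rack 2 (remaining 29U)
19U → rack 2 (remaining 10U)
19U → rack 3 (remaining 29U)
16U → rack 3 (remaining 13U)
19U → rack 4 (remaining 29U)
17U → rack 4 (remaining 12U)
17U → rack 5 (remaining 31U)
20U → rack 5 (remaining 11U)
17U → rack 6 (remaining 31U)
18U → rack 6 (remaining 13U)
17U → rack 7 (remaining 31U)
16U → rack 7 (remaining 15U)
16U → rack 8 (remaining 32U)
17U → rack 8 (remaining 15U)
20U → rack 9 (remaining 28U)
9 racks × 48U = 432U; used 303U; unused 129U.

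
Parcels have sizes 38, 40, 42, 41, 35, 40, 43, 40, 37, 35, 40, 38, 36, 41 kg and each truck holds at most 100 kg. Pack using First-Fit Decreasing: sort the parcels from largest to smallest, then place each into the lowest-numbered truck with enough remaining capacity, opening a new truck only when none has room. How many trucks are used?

Sorted descending: 43, 42, 41, 41, 40, 40, 40, 40, 38, 38, 37, 36, 35, 35.
truck 1: place 43 kg, 57 kg left
truck 1: place 42 kg, 15 kg left
truck 2: place 41 kg, 59 kg left
truck 2: place 41 kg, 18 kg left
truck 3: place 40 kg, 60 kg left
truck 3: place 40 kg, 20 kg left
truck 4: place 40 kg, 60 kg left
truck 4: place 40 kg, 20 kg left
truck 5: place 38 kg, 62 kg left
truck 5: place 38 kg, 24 kg left
truck 6: place 37 kg, 63 kg left
truck 6: place 36 kg, 27 kg left
truck 7: place 35 kg, 65 kg left
truck 7: place 35 kg, 30 kg left

7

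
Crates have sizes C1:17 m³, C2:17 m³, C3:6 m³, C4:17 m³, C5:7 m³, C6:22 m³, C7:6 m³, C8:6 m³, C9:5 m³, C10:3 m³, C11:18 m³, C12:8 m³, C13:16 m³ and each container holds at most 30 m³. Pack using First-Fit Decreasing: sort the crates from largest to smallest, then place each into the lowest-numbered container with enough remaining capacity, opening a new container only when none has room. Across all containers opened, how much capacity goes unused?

Sorted descending: 22, 18, 17, 17, 17, 16, 8, 7, 6, 6, 6, 5, 3.
Put 22 m³ in container 1; 8 m³ remain.
Put 18 m³ in container 2; 12 m³ remain.
Put 17 m³ in container 3; 13 m³ remain.
Put 17 m³ in container 4; 13 m³ remain.
Put 17 m³ in container 5; 13 m³ remain.
Put 16 m³ in container 6; 14 m³ remain.
Put 8 m³ in container 1; 0 m³ remain.
Put 7 m³ in container 2; 5 m³ remain.
Put 6 m³ in container 3; 7 m³ remain.
Put 6 m³ in container 3; 1 m³ remain.
Put 6 m³ in container 4; 7 m³ remain.
Put 5 m³ in container 2; 0 m³ remain.
Put 3 m³ in container 4; 4 m³ remain.
6 containers × 30 m³ = 180 m³; used 148 m³; unused 32 m³.

32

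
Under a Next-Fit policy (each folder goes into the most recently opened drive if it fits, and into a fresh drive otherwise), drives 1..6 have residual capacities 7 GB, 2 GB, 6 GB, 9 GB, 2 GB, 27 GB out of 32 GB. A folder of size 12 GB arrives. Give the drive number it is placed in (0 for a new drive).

6

Next-Fit only looks at drive 6, which has 27 GB free.
12 GB fits there.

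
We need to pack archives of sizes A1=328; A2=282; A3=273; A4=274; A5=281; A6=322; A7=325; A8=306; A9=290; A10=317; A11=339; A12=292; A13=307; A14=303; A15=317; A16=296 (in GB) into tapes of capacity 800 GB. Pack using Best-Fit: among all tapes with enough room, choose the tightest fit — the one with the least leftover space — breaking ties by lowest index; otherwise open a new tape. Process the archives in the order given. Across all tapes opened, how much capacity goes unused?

1548

A1 (328 GB) → tape 1 (remaining 472 GB)
A2 (282 GB) → tape 1 (remaining 190 GB)
A3 (273 GB) → tape 2 (remaining 527 GB)
A4 (274 GB) → tape 2 (remaining 253 GB)
A5 (281 GB) → tape 3 (remaining 519 GB)
A6 (322 GB) → tape 3 (remaining 197 GB)
A7 (325 GB) → tape 4 (remaining 475 GB)
A8 (306 GB) → tape 4 (remaining 169 GB)
A9 (290 GB) → tape 5 (remaining 510 GB)
A10 (317 GB) → tape 5 (remaining 193 GB)
A11 (339 GB) → tape 6 (remaining 461 GB)
A12 (292 GB) → tape 6 (remaining 169 GB)
A13 (307 GB) → tape 7 (remaining 493 GB)
A14 (303 GB) → tape 7 (remaining 190 GB)
A15 (317 GB) → tape 8 (remaining 483 GB)
A16 (296 GB) → tape 8 (remaining 187 GB)
8 tapes × 800 GB = 6400 GB; used 4852 GB; unused 1548 GB.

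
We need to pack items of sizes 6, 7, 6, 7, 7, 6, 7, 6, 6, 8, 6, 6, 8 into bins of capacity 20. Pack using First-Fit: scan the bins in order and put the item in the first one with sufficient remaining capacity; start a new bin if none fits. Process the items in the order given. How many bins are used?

5

bin 1: place 6, 14 left
bin 1: place 7, 7 left
bin 1: place 6, 1 left
bin 2: place 7, 13 left
bin 2: place 7, 6 left
bin 2: place 6, 0 left
bin 3: place 7, 13 left
bin 3: place 6, 7 left
bin 3: place 6, 1 left
bin 4: place 8, 12 left
bin 4: place 6, 6 left
bin 4: place 6, 0 left
bin 5: place 8, 12 left
Final bins: [6,7,6] [7,7,6] [7,6,6] [8,6,6] [8].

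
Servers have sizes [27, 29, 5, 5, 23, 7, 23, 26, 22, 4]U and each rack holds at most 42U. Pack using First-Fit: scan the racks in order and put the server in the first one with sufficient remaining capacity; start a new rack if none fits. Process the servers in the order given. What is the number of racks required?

Put 27U in rack 1; 15U remain.
Put 29U in rack 2; 13U remain.
Put 5U in rack 1; 10U remain.
Put 5U in rack 1; 5U remain.
Put 23U in rack 3; 19U remain.
Put 7U in rack 2; 6U remain.
Put 23U in rack 4; 19U remain.
Put 26U in rack 5; 16U remain.
Put 22U in rack 6; 20U remain.
Put 4U in rack 1; 1U remain.
Final racks: [27,5,5,4] [29,7] [23] [23] [26] [22].

6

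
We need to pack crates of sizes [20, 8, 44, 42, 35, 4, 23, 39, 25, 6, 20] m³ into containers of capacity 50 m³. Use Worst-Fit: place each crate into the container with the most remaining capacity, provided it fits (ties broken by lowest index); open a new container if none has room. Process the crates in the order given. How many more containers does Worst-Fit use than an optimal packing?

1

Worst-Fit: [20,8,4,6] [44] [42] [35] [23,25] [39] [20] → 7 containers.
Total size 266 m³; any packing needs at least ⌈266/50⌉ = 6 containers.
An optimal packing achieves that bound: [44,6] [42,8] [39,4] [35] [25,23] [20,20] → 6 containers.
Excess: 7 − 6 = 1.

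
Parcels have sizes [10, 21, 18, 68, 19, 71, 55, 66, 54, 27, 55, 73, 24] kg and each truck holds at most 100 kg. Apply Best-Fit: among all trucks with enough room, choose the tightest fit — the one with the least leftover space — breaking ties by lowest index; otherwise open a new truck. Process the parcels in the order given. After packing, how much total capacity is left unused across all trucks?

10 kg → truck 1 (remaining 90 kg)
21 kg → truck 1 (remaining 69 kg)
18 kg → truck 1 (remaining 51 kg)
68 kg → truck 2 (remaining 32 kg)
19 kg → truck 2 (remaining 13 kg)
71 kg → truck 3 (remaining 29 kg)
55 kg → truck 4 (remaining 45 kg)
66 kg → truck 5 (remaining 34 kg)
54 kg → truck 6 (remaining 46 kg)
27 kg → truck 3 (remaining 2 kg)
55 kg → truck 7 (remaining 45 kg)
73 kg → truck 8 (remaining 27 kg)
24 kg → truck 8 (remaining 3 kg)
8 trucks × 100 kg = 800 kg; used 561 kg; unused 239 kg.

239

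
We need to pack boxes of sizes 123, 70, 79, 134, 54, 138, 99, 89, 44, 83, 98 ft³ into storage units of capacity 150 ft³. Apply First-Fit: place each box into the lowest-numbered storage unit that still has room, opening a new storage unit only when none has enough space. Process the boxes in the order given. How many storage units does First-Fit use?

8 storage units

Put 123 ft³ in storage unit 1; 27 ft³ remain.
Put 70 ft³ in storage unit 2; 80 ft³ remain.
Put 79 ft³ in storage unit 2; 1 ft³ remain.
Put 134 ft³ in storage unit 3; 16 ft³ remain.
Put 54 ft³ in storage unit 4; 96 ft³ remain.
Put 138 ft³ in storage unit 5; 12 ft³ remain.
Put 99 ft³ in storage unit 6; 51 ft³ remain.
Put 89 ft³ in storage unit 4; 7 ft³ remain.
Put 44 ft³ in storage unit 6; 7 ft³ remain.
Put 83 ft³ in storage unit 7; 67 ft³ remain.
Put 98 ft³ in storage unit 8; 52 ft³ remain.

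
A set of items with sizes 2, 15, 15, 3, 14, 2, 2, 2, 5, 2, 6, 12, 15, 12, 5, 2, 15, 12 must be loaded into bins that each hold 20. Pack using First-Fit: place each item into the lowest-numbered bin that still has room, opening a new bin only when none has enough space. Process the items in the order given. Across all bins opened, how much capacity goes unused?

39

bin 1: place 2, 18 left
bin 1: place 15, 3 left
bin 2: place 15, 5 left
bin 1: place 3, 0 left
bin 3: place 14, 6 left
bin 2: place 2, 3 left
bin 2: place 2, 1 left
bin 3: place 2, 4 left
bin 4: place 5, 15 left
bin 3: place 2, 2 left
bin 4: place 6, 9 left
bin 5: place 12, 8 left
bin 6: place 15, 5 left
bin 7: place 12, 8 left
bin 4: place 5, 4 left
bin 3: place 2, 0 left
bin 8: place 15, 5 left
bin 9: place 12, 8 left
9 bins × 20 = 180; used 141; unused 39.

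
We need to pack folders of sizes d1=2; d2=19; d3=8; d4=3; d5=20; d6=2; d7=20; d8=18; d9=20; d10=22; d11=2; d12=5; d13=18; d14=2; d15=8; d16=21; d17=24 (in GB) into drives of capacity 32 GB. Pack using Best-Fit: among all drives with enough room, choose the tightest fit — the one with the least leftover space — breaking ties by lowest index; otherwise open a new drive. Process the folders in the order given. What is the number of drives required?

9

Put d1 (2 GB) in drive 1; 30 GB remain.
Put d2 (19 GB) in drive 1; 11 GB remain.
Put d3 (8 GB) in drive 1; 3 GB remain.
Put d4 (3 GB) in drive 1; 0 GB remain.
Put d5 (20 GB) in drive 2; 12 GB remain.
Put d6 (2 GB) in drive 2; 10 GB remain.
Put d7 (20 GB) in drive 3; 12 GB remain.
Put d8 (18 GB) in drive 4; 14 GB remain.
Put d9 (20 GB) in drive 5; 12 GB remain.
Put d10 (22 GB) in drive 6; 10 GB remain.
Put d11 (2 GB) in drive 2; 8 GB remain.
Put d12 (5 GB) in drive 2; 3 GB remain.
Put d13 (18 GB) in drive 7; 14 GB remain.
Put d14 (2 GB) in drive 2; 1 GB remain.
Put d15 (8 GB) in drive 6; 2 GB remain.
Put d16 (21 GB) in drive 8; 11 GB remain.
Put d17 (24 GB) in drive 9; 8 GB remain.
Final drives: [2,19,8,3] [20,2,2,5,2] [20] [18] [20] [22,8] [18] [21] [24].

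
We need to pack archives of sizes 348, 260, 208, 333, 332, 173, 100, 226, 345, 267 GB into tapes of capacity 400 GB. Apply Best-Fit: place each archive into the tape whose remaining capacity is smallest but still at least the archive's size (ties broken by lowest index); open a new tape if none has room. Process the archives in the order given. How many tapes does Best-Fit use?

tape 1: place 348 GB, 52 GB left
tape 2: place 260 GB, 140 GB left
tape 3: place 208 GB, 192 GB left
tape 4: place 333 GB, 67 GB left
tape 5: place 332 GB, 68 GB left
tape 3: place 173 GB, 19 GB left
tape 2: place 100 GB, 40 GB left
tape 6: place 226 GB, 174 GB left
tape 7: place 345 GB, 55 GB left
tape 8: place 267 GB, 133 GB left

8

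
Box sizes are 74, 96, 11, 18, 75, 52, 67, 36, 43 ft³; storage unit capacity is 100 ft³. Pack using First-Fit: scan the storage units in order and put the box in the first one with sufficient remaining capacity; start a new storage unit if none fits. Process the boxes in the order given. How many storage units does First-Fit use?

74 ft³ → storage unit 1 (remaining 26 ft³)
96 ft³ → storage unit 2 (remaining 4 ft³)
11 ft³ → storage unit 1 (remaining 15 ft³)
18 ft³ → storage unit 3 (remaining 82 ft³)
75 ft³ → storage unit 3 (remaining 7 ft³)
52 ft³ → storage unit 4 (remaining 48 ft³)
67 ft³ → storage unit 5 (remaining 33 ft³)
36 ft³ → storage unit 4 (remaining 12 ft³)
43 ft³ → storage unit 6 (remaining 57 ft³)
Final storage units: [74,11] [96] [18,75] [52,36] [67] [43].

6 storage units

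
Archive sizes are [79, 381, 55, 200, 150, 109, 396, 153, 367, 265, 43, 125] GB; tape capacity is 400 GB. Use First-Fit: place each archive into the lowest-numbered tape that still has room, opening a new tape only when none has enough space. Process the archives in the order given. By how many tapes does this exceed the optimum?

First-Fit: [79,55,200,43] [381] [150,109,125] [396] [153] [367] [265] → 7 tapes.
Total size 2323 GB; any packing needs at least ⌈2323/400⌉ = 6 tapes.
An optimal packing achieves that bound: [396] [381] [367] [265,125] [200,153,43] [150,109,79,55] → 6 tapes.
Excess: 7 − 6 = 1.

1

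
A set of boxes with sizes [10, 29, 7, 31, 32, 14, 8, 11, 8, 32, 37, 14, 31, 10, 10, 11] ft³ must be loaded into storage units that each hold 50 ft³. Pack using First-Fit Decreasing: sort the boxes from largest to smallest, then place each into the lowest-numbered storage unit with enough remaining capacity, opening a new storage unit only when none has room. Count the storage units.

7

Sorted descending: 37, 32, 32, 31, 31, 29, 14, 14, 11, 11, 10, 10, 10, 8, 8, 7.
Put 37 ft³ in storage unit 1; 13 ft³ remain.
Put 32 ft³ in storage unit 2; 18 ft³ remain.
Put 32 ft³ in storage unit 3; 18 ft³ remain.
Put 31 ft³ in storage unit 4; 19 ft³ remain.
Put 31 ft³ in storage unit 5; 19 ft³ remain.
Put 29 ft³ in storage unit 6; 21 ft³ remain.
Put 14 ft³ in storage unit 2; 4 ft³ remain.
Put 14 ft³ in storage unit 3; 4 ft³ remain.
Put 11 ft³ in storage unit 1; 2 ft³ remain.
Put 11 ft³ in storage unit 4; 8 ft³ remain.
Put 10 ft³ in storage unit 5; 9 ft³ remain.
Put 10 ft³ in storage unit 6; 11 ft³ remain.
Put 10 ft³ in storage unit 6; 1 ft³ remain.
Put 8 ft³ in storage unit 4; 0 ft³ remain.
Put 8 ft³ in storage unit 5; 1 ft³ remain.
Put 7 ft³ in storage unit 7; 43 ft³ remain.
Final storage units: [37,11] [32,14] [32,14] [31,11,8] [31,10,8] [29,10,10] [7].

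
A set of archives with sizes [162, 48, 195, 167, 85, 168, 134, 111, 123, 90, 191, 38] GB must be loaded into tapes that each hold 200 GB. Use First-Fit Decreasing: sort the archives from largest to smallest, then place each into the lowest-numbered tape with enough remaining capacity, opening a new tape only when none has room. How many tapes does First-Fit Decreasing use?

Sorted descending: 195, 191, 168, 167, 162, 134, 123, 111, 90, 85, 48, 38.
Put 195 GB in tape 1; 5 GB remain.
Put 191 GB in tape 2; 9 GB remain.
Put 168 GB in tape 3; 32 GB remain.
Put 167 GB in tape 4; 33 GB remain.
Put 162 GB in tape 5; 38 GB remain.
Put 134 GB in tape 6; 66 GB remain.
Put 123 GB in tape 7; 77 GB remain.
Put 111 GB in tape 8; 89 GB remain.
Put 90 GB in tape 9; 110 GB remain.
Put 85 GB in tape 8; 4 GB remain.
Put 48 GB in tape 6; 18 GB remain.
Put 38 GB in tape 5; 0 GB remain.

9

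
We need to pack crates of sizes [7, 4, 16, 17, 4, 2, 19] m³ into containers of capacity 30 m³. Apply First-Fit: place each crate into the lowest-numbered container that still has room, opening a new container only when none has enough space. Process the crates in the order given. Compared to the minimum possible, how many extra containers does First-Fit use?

0

First-Fit: [7,4,16,2] [17,4] [19] → 3 containers.
Total size 69 m³; any packing needs at least ⌈69/30⌉ = 3 containers.
So 3 is already optimal.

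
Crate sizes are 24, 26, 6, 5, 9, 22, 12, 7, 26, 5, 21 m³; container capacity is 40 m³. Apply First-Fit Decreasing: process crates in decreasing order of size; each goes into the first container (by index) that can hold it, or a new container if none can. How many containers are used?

5

Sorted descending: 26, 26, 24, 22, 21, 12, 9, 7, 6, 5, 5.
26 m³ → container 1 (remaining 14 m³)
26 m³ → container 2 (remaining 14 m³)
24 m³ → container 3 (remaining 16 m³)
22 m³ → container 4 (remaining 18 m³)
21 m³ → container 5 (remaining 19 m³)
12 m³ → container 1 (remaining 2 m³)
9 m³ → container 2 (remaining 5 m³)
7 m³ → container 3 (remaining 9 m³)
6 m³ → container 3 (remaining 3 m³)
5 m³ → container 2 (remaining 0 m³)
5 m³ → container 4 (remaining 13 m³)
Final containers: [26,12] [26,9,5] [24,7,6] [22,5] [21].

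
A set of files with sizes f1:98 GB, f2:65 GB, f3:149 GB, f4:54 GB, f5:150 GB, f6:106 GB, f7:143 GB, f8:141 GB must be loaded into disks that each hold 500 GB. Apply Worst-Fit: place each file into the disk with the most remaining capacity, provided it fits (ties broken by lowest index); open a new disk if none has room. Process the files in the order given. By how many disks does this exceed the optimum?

1

Worst-Fit: [98,65,149,54] [150,106,143] [141] → 3 disks.
Total size 906 GB; any packing needs at least ⌈906/500⌉ = 2 disks.
An optimal packing achieves that bound: [150,149,143,54] [141,106,98,65] → 2 disks.
Excess: 3 − 2 = 1.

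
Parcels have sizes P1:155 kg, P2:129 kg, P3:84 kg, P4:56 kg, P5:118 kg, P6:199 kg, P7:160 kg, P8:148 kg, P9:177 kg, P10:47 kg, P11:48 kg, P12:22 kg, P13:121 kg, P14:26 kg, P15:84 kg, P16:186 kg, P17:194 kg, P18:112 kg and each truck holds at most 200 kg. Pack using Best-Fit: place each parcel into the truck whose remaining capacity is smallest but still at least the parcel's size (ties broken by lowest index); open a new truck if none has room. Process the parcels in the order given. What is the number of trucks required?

12 trucks

Put P1 (155 kg) in truck 1; 45 kg remain.
Put P2 (129 kg) in truck 2; 71 kg remain.
Put P3 (84 kg) in truck 3; 116 kg remain.
Put P4 (56 kg) in truck 2; 15 kg remain.
Put P5 (118 kg) in truck 4; 82 kg remain.
Put P6 (199 kg) in truck 5; 1 kg remain.
Put P7 (160 kg) in truck 6; 40 kg remain.
Put P8 (148 kg) in truck 7; 52 kg remain.
Put P9 (177 kg) in truck 8; 23 kg remain.
Put P10 (47 kg) in truck 7; 5 kg remain.
Put P11 (48 kg) in truck 4; 34 kg remain.
Put P12 (22 kg) in truck 8; 1 kg remain.
Put P13 (121 kg) in truck 9; 79 kg remain.
Put P14 (26 kg) in truck 4; 8 kg remain.
Put P15 (84 kg) in truck 3; 32 kg remain.
Put P16 (186 kg) in truck 10; 14 kg remain.
Put P17 (194 kg) in truck 11; 6 kg remain.
Put P18 (112 kg) in truck 12; 88 kg remain.
Final trucks: [155] [129,56] [84,84] [118,48,26] [199] [160] [148,47] [177,22] [121] [186] [194] [112].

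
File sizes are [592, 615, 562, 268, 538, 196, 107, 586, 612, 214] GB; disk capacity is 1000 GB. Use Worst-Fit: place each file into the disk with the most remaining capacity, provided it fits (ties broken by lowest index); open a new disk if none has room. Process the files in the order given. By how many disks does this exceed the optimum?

0

Worst-Fit: [592,107] [615] [562,268] [538,196] [586,214] [612] → 6 disks.
6 files exceed 500 GB (half the capacity), and no two of those can share a disk, so at least 6 disks are needed.
So 6 is already optimal.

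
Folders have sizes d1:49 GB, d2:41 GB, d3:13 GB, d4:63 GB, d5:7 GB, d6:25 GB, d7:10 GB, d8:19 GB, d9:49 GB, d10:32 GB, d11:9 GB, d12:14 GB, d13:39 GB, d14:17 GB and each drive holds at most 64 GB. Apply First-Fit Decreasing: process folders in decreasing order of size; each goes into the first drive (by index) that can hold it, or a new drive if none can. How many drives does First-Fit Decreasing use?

7

Sorted descending: 63, 49, 49, 41, 39, 32, 25, 19, 17, 14, 13, 10, 9, 7.
drive 1: place 63 GB, 1 GB left
drive 2: place 49 GB, 15 GB left
drive 3: place 49 GB, 15 GB left
drive 4: place 41 GB, 23 GB left
drive 5: place 39 GB, 25 GB left
drive 6: place 32 GB, 32 GB left
drive 5: place 25 GB, 0 GB left
drive 4: place 19 GB, 4 GB left
drive 6: place 17 GB, 15 GB left
drive 2: place 14 GB, 1 GB left
drive 3: place 13 GB, 2 GB left
drive 6: place 10 GB, 5 GB left
drive 7: place 9 GB, 55 GB left
drive 7: place 7 GB, 48 GB left
Final drives: [63] [49,14] [49,13] [41,19] [39,25] [32,17,10] [9,7].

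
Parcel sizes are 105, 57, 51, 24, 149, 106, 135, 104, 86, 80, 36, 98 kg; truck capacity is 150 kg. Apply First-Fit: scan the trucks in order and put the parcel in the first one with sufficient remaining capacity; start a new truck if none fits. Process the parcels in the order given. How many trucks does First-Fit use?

9

105 kg → truck 1 (remaining 45 kg)
57 kg → truck 2 (remaining 93 kg)
51 kg → truck 2 (remaining 42 kg)
24 kg → truck 1 (remaining 21 kg)
149 kg → truck 3 (remaining 1 kg)
106 kg → truck 4 (remaining 44 kg)
135 kg → truck 5 (remaining 15 kg)
104 kg → truck 6 (remaining 46 kg)
86 kg → truck 7 (remaining 64 kg)
80 kg → truck 8 (remaining 70 kg)
36 kg → truck 2 (remaining 6 kg)
98 kg → truck 9 (remaining 52 kg)
Final trucks: [105,24] [57,51,36] [149] [106] [135] [104] [86] [80] [98].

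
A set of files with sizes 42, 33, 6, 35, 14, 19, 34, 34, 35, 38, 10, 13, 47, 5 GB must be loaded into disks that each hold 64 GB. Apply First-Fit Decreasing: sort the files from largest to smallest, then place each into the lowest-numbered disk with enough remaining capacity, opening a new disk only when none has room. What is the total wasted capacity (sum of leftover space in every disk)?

147

Sorted descending: 47, 42, 38, 35, 35, 34, 34, 33, 19, 14, 13, 10, 6, 5.
Put 47 GB in disk 1; 17 GB remain.
Put 42 GB in disk 2; 22 GB remain.
Put 38 GB in disk 3; 26 GB remain.
Put 35 GB in disk 4; 29 GB remain.
Put 35 GB in disk 5; 29 GB remain.
Put 34 GB in disk 6; 30 GB remain.
Put 34 GB in disk 7; 30 GB remain.
Put 33 GB in disk 8; 31 GB remain.
Put 19 GB in disk 2; 3 GB remain.
Put 14 GB in disk 1; 3 GB remain.
Put 13 GB in disk 3; 13 GB remain.
Put 10 GB in disk 3; 3 GB remain.
Put 6 GB in disk 4; 23 GB remain.
Put 5 GB in disk 4; 18 GB remain.
8 disks × 64 GB = 512 GB; used 365 GB; unused 147 GB.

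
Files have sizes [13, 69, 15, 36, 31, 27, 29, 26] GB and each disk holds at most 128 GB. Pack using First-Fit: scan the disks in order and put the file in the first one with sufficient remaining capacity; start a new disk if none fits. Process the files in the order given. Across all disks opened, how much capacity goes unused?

10

13 GB → disk 1 (remaining 115 GB)
69 GB → disk 1 (remaining 46 GB)
15 GB → disk 1 (remaining 31 GB)
36 GB → disk 2 (remaining 92 GB)
31 GB → disk 1 (remaining 0 GB)
27 GB → disk 2 (remaining 65 GB)
29 GB → disk 2 (remaining 36 GB)
26 GB → disk 2 (remaining 10 GB)
2 disks × 128 GB = 256 GB; used 246 GB; unused 10 GB.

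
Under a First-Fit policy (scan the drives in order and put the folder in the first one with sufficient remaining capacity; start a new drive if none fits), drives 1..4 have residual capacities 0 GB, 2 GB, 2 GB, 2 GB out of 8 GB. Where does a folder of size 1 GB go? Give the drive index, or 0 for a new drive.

2

Drives with room: drive 2 (2 GB), drive 3 (2 GB), drive 4 (2 GB).
The first with room is drive 2.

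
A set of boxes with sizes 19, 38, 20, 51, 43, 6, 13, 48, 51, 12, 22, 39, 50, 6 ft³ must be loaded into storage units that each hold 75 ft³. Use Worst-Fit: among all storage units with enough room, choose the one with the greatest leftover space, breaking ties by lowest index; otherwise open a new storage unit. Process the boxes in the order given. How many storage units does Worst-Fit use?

7 storage units

Put 19 ft³ in storage unit 1; 56 ft³ remain.
Put 38 ft³ in storage unit 1; 18 ft³ remain.
Put 20 ft³ in storage unit 2; 55 ft³ remain.
Put 51 ft³ in storage unit 2; 4 ft³ remain.
Put 43 ft³ in storage unit 3; 32 ft³ remain.
Put 6 ft³ in storage unit 3; 26 ft³ remain.
Put 13 ft³ in storage unit 3; 13 ft³ remain.
Put 48 ft³ in storage unit 4; 27 ft³ remain.
Put 51 ft³ in storage unit 5; 24 ft³ remain.
Put 12 ft³ in storage unit 4; 15 ft³ remain.
Put 22 ft³ in storage unit 5; 2 ft³ remain.
Put 39 ft³ in storage unit 6; 36 ft³ remain.
Put 50 ft³ in storage unit 7; 25 ft³ remain.
Put 6 ft³ in storage unit 6; 30 ft³ remain.
Final storage units: [19,38] [20,51] [43,6,13] [48,12] [51,22] [39,6] [50].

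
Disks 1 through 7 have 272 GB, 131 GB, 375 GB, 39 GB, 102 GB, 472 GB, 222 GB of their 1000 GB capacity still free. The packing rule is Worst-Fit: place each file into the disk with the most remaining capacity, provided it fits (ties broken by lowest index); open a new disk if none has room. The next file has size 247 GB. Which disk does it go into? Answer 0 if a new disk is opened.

Disks with room: disk 1 (272 GB), disk 3 (375 GB), disk 6 (472 GB).
Most room is disk 6 with 472 GB free.

6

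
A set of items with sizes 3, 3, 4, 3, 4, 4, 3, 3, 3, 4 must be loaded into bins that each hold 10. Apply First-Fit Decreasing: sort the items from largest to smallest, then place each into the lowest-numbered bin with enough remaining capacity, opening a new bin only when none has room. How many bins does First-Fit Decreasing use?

Sorted descending: 4, 4, 4, 4, 3, 3, 3, 3, 3, 3.
4 → bin 1 (remaining 6)
4 → bin 1 (remaining 2)
4 → bin 2 (remaining 6)
4 → bin 2 (remaining 2)
3 → bin 3 (remaining 7)
3 → bin 3 (remaining 4)
3 → bin 3 (remaining 1)
3 → bin 4 (remaining 7)
3 → bin 4 (remaining 4)
3 → bin 4 (remaining 1)
Final bins: [4,4] [4,4] [3,3,3] [3,3,3].

4 bins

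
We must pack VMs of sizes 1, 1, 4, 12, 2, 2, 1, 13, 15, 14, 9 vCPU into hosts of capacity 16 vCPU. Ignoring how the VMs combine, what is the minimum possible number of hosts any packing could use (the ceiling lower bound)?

5 hosts

Total size = 1 + 1 + 4 + 12 + 2 + 2 + 1 + 13 + 15 + 14 + 9 = 74 vCPU.
⌈74 / 16⌉ = 5.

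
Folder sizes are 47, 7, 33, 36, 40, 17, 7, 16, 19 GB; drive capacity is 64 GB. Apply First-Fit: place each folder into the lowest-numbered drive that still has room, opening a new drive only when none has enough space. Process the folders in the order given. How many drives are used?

4 drives

47 GB → drive 1 (remaining 17 GB)
7 GB → drive 1 (remaining 10 GB)
33 GB → drive 2 (remaining 31 GB)
36 GB → drive 3 (remaining 28 GB)
40 GB → drive 4 (remaining 24 GB)
17 GB → drive 2 (remaining 14 GB)
7 GB → drive 1 (remaining 3 GB)
16 GB → drive 3 (remaining 12 GB)
19 GB → drive 4 (remaining 5 GB)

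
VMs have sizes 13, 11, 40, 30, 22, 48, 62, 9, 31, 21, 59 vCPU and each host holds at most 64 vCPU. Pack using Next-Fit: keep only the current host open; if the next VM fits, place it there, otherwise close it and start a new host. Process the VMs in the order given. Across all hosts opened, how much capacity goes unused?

38

Put 13 vCPU in host 1; 51 vCPU remain.
Put 11 vCPU in host 1; 40 vCPU remain.
Put 40 vCPU in host 1; 0 vCPU remain.
Put 30 vCPU in host 2; 34 vCPU remain.
Put 22 vCPU in host 2; 12 vCPU remain.
Put 48 vCPU in host 3; 16 vCPU remain.
Put 62 vCPU in host 4; 2 vCPU remain.
Put 9 vCPU in host 5; 55 vCPU remain.
Put 31 vCPU in host 5; 24 vCPU remain.
Put 21 vCPU in host 5; 3 vCPU remain.
Put 59 vCPU in host 6; 5 vCPU remain.
6 hosts × 64 vCPU = 384 vCPU; used 346 vCPU; unused 38 vCPU.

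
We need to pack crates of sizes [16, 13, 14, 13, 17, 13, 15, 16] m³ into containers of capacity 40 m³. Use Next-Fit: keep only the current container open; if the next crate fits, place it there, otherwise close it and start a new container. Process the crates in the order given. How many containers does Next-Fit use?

4 containers

container 1: place 16 m³, 24 m³ left
container 1: place 13 m³, 11 m³ left
container 2: place 14 m³, 26 m³ left
container 2: place 13 m³, 13 m³ left
container 3: place 17 m³, 23 m³ left
container 3: place 13 m³, 10 m³ left
container 4: place 15 m³, 25 m³ left
container 4: place 16 m³, 9 m³ left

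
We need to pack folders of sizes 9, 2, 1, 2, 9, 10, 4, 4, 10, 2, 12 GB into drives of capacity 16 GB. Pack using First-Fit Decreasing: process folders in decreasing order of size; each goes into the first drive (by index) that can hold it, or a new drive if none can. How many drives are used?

5

Sorted descending: 12, 10, 10, 9, 9, 4, 4, 2, 2, 2, 1.
Put 12 GB in drive 1; 4 GB remain.
Put 10 GB in drive 2; 6 GB remain.
Put 10 GB in drive 3; 6 GB remain.
Put 9 GB in drive 4; 7 GB remain.
Put 9 GB in drive 5; 7 GB remain.
Put 4 GB in drive 1; 0 GB remain.
Put 4 GB in drive 2; 2 GB remain.
Put 2 GB in drive 2; 0 GB remain.
Put 2 GB in drive 3; 4 GB remain.
Put 2 GB in drive 3; 2 GB remain.
Put 1 GB in drive 3; 1 GB remain.
Final drives: [12,4] [10,4,2] [10,2,2,1] [9] [9].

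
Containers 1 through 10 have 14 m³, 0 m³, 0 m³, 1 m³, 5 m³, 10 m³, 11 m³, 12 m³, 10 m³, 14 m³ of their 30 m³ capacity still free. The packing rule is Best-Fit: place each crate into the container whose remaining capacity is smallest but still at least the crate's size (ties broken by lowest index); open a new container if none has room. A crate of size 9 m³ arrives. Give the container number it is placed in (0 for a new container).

6

Containers with room: container 1 (14 m³), container 6 (10 m³), container 7 (11 m³), container 8 (12 m³), container 9 (10 m³), container 10 (14 m³).
Tightest fit is container 6 with 10 m³ free.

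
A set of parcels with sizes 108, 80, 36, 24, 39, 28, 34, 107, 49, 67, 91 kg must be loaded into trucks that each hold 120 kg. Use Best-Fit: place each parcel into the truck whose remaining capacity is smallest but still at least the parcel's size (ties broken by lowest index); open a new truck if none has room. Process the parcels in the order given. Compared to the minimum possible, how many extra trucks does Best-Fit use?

Best-Fit: [108] [80,36] [24,39,28] [34,49] [107] [67] [91] → 7 trucks.
Total size 663 kg; any packing needs at least ⌈663/120⌉ = 6 trucks.
An optimal packing achieves that bound: [108] [107] [91,28] [80,39] [67,49] [36,34,24] → 6 trucks.
Excess: 7 − 6 = 1.

1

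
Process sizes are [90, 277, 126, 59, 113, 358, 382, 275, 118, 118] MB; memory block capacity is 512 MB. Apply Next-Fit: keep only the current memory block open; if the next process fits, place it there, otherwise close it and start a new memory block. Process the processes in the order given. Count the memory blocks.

90 MB → memory block 1 (remaining 422 MB)
277 MB → memory block 1 (remaining 145 MB)
126 MB → memory block 1 (remaining 19 MB)
59 MB → memory block 2 (remaining 453 MB)
113 MB → memory block 2 (remaining 340 MB)
358 MB → memory block 3 (remaining 154 MB)
382 MB → memory block 4 (remaining 130 MB)
275 MB → memory block 5 (remaining 237 MB)
118 MB → memory block 5 (remaining 119 MB)
118 MB → memory block 5 (remaining 1 MB)
Final memory blocks: [90,277,126] [59,113] [358] [382] [275,118,118].

5 memory blocks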